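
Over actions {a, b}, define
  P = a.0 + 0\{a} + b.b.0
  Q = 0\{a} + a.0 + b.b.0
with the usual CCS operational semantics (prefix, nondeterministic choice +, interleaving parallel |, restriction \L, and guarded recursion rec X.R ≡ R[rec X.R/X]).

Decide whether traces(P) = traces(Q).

trace-equivalent

LTS(P): 3 reachable states
  u0 = a.0 + 0\{a} + b.b.0 has moves —a→ u1, —b→ u2
  u1 = 0 has moves ∅
  u2 = b.0 has moves —b→ u1
LTS(Q): 3 reachable states
  v0 = 0\{a} + a.0 + b.b.0 has moves —a→ v1, —b→ v2
  v1 = 0 has moves ∅
  v2 = b.0 has moves —b→ v1
Partition-refinement fixed point:
  B0 = {u0, v0}
  B1 = {u1, v1}
  B2 = {u2, v2}
u0 ∈ B0, v0 ∈ B0 → same block
Bisimilar ⇒ trace-equivalent.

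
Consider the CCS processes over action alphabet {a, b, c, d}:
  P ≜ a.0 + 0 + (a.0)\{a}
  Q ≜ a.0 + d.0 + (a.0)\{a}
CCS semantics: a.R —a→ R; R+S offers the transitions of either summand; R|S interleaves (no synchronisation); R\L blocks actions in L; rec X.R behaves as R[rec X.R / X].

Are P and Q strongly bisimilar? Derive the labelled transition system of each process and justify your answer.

P's transition system — 2 states:
  m0 = a.0 + 0 + (a.0)\{a} :: ··a··> m1
  m1 = 0 :: (no moves)
Q's transition system — 2 states:
  n0 = a.0 + d.0 + (a.0)\{a} :: ··a··> n1, ··d··> n1
  n1 = 0 :: (no moves)
Partition-refinement fixed point:
  B0 = {m0}
  B1 = {m1, n1}
  B2 = {n0}
m0 ∈ B0, n0 ∈ B2 → different blocks

NO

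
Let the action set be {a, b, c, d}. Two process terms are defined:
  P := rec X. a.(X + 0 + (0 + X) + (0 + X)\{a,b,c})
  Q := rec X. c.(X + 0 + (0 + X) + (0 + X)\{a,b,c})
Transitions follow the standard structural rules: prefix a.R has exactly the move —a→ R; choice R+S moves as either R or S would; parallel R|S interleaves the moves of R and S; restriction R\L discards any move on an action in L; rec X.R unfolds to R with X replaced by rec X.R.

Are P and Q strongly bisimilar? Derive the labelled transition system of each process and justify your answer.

NO

P's transition system — 2 states:
  s0 = rec X. a.(X + 0 + (0 + X) + (0 + X)\{a,b,c}) → =a=> s1
  s1 = (rec X. a.(X + 0 + (0 + X) + (0 + X)\{a,b,c})) + 0 + (0 + (rec X. a.(X + 0 + (0 + X) + (0 + X)\{a,b,c}))) + (0 + (rec X. a.(X + 0 + (0 + X) + (0 + X)\{a,b,c})))\{a,b,c} → =a=> s1
Q's transition system — 2 states:
  t0 = rec X. c.(X + 0 + (0 + X) + (0 + X)\{a,b,c}) → =c=> t1
  t1 = (rec X. c.(X + 0 + (0 + X) + (0 + X)\{a,b,c})) + 0 + (0 + (rec X. c.(X + 0 + (0 + X) + (0 + X)\{a,b,c}))) + (0 + (rec X. c.(X + 0 + (0 + X) + (0 + X)\{a,b,c})))\{a,b,c} → =c=> t1
Bisimilarity quotient blocks:
  B0 = {s0, s1}
  B1 = {t0, t1}
s0 ∈ B0, t0 ∈ B1 → different blocks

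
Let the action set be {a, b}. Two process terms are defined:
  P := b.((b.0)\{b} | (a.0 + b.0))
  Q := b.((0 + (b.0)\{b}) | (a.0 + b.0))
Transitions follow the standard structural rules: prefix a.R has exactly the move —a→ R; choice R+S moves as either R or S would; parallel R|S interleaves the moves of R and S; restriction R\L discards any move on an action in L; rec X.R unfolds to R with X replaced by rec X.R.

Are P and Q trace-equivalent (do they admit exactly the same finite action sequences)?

trace-equivalent

Reachable graph of P (3 states):
  s0 = b.((b.0)\{b} | (a.0 + b.0)) has moves —b→ s1
  s1 = (b.0)\{b} | (a.0 + b.0) has moves —a→ s2, —b→ s2
  s2 = (b.0)\{b} | 0 has moves ·
Reachable graph of Q (3 states):
  t0 = b.((0 + (b.0)\{b}) | (a.0 + b.0)) has moves —b→ t1
  t1 = (0 + (b.0)\{b}) | (a.0 + b.0) has moves —a→ t2, —b→ t2
  t2 = (0 + (b.0)\{b}) | 0 has moves ·
Partition-refinement fixed point:
  B0 = {s0, t0}
  B1 = {s1, t1}
  B2 = {s2, t2}
s0 ∈ B0, t0 ∈ B0 → same block
Bisimilar ⇒ trace-equivalent.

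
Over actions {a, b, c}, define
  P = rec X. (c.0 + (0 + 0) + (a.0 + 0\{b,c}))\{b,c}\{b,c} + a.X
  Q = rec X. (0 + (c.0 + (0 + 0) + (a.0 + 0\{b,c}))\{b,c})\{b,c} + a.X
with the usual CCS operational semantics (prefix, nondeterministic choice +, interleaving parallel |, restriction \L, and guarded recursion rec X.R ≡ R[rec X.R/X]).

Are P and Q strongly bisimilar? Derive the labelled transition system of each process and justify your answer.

bisimilar

Reachable graph of P (2 states):
  m0 = rec X. (c.0 + (0 + 0) + (a.0 + 0\{b,c}))\{b,c}\{b,c} + a.X | =a=> m0, =a=> m1
  m1 = 0\{b,c}\{b,c} | ·
Reachable graph of Q (2 states):
  n0 = rec X. (0 + (c.0 + (0 + 0) + (a.0 + 0\{b,c}))\{b,c})\{b,c} + a.X | =a=> n0, =a=> n1
  n1 = 0\{b,c}\{b,c} | ·
Bisimilarity quotient blocks:
  B0 = {m0, n0}
  B1 = {m1, n1}
m0 ∈ B0, n0 ∈ B0 → same block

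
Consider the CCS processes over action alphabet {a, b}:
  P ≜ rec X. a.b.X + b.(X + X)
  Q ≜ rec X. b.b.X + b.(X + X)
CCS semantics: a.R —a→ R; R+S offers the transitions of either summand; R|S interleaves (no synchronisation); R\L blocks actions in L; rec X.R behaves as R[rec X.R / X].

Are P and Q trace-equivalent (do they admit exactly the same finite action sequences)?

Reachable graph of P (3 states):
  p0 = rec X. a.b.X + b.(X + X) :: --a--▸ p1, --b--▸ p2
  p1 = b.(rec X. a.b.X + b.(X + X)) :: --b--▸ p0
  p2 = (rec X. a.b.X + b.(X + X)) + (rec X. a.b.X + b.(X + X)) :: --a--▸ p1, --b--▸ p2
Reachable graph of Q (3 states):
  q0 = rec X. b.b.X + b.(X + X) :: --b--▸ q1, --b--▸ q2
  q1 = (rec X. b.b.X + b.(X + X)) + (rec X. b.b.X + b.(X + X)) :: --b--▸ q1, --b--▸ q2
  q2 = b.(rec X. b.b.X + b.(X + X)) :: --b--▸ q0
Run σ = ⟨a⟩ on P: start {p0}
  step 1 (a): {p1}
  P completes σ.
Run σ = ⟨a⟩ on Q: start {q0}
  step 1 (a): ∅  — Q cannot continue

trace-distinct — witness ⟨a⟩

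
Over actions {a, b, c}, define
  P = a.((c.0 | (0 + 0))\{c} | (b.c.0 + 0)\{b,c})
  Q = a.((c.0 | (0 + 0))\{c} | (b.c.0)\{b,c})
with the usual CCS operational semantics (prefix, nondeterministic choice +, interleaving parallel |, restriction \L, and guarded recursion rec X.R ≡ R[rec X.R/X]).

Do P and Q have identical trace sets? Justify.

Reachable graph of P (2 states):
  u0 = a.((c.0 | (0 + 0))\{c} | (b.c.0 + 0)\{b,c}) :: --a--▸ u1
  u1 = (c.0 | (0 + 0))\{c} | (b.c.0 + 0)\{b,c} :: ∅
Reachable graph of Q (2 states):
  v0 = a.((c.0 | (0 + 0))\{c} | (b.c.0)\{b,c}) :: --a--▸ v1
  v1 = (c.0 | (0 + 0))\{c} | (b.c.0)\{b,c} :: ∅
Bisimilarity quotient blocks:
  B0 = {u0, v0}
  B1 = {u1, v1}
u0 ∈ B0, v0 ∈ B0 → same block
Bisimilar ⇒ trace-equivalent.

YES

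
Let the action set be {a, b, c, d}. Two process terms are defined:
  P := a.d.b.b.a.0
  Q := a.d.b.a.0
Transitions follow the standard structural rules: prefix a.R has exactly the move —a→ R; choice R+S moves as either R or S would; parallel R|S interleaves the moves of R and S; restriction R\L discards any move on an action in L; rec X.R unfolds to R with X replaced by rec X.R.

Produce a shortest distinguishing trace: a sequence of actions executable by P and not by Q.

Reachable graph of P (6 states):
  s0 = a.d.b.b.a.0 ⊢ —a→ s1
  s1 = d.b.b.a.0 ⊢ —d→ s2
  s2 = b.b.a.0 ⊢ —b→ s3
  s3 = b.a.0 ⊢ —b→ s4
  s4 = a.0 ⊢ —a→ s5
  s5 = 0 ⊢ ·
Reachable graph of Q (5 states):
  t0 = a.d.b.a.0 ⊢ —a→ t1
  t1 = d.b.a.0 ⊢ —d→ t2
  t2 = b.a.0 ⊢ —b→ t3
  t3 = a.0 ⊢ —a→ t4
  t4 = 0 ⊢ ·
Executing adbb from P (initial set {s0}):
  step 1 (a): {s1}
  step 2 (d): {s2}
  step 3 (b): {s3}
  step 4 (b): {s4}
  ✓ P
Executing adbb from Q (initial set {t0}):
  step 1 (a): {t1}
  step 2 (d): {t2}
  step 3 (b): {t3}
  step 4 (b): ∅  — Q cannot continue

adbb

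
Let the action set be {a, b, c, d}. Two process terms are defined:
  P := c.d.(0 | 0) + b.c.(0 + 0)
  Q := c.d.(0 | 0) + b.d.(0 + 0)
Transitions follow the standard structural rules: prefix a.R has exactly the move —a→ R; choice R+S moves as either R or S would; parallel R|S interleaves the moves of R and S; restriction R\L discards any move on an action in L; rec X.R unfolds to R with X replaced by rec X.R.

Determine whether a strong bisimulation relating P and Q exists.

Reachable graph of P (5 states):
  u0 = c.d.(0 | 0) + b.c.(0 + 0) → --b--▸ u1, --c--▸ u2
  u1 = c.(0 + 0) → --c--▸ u3
  u2 = d.(0 | 0) → --d--▸ u4
  u3 = 0 + 0 → ∅
  u4 = 0 | 0 → ∅
Reachable graph of Q (5 states):
  v0 = c.d.(0 | 0) + b.d.(0 + 0) → --b--▸ v1, --c--▸ v2
  v1 = d.(0 + 0) → --d--▸ v3
  v2 = d.(0 | 0) → --d--▸ v4
  v3 = 0 + 0 → ∅
  v4 = 0 | 0 → ∅
Bisimilarity quotient blocks:
  B0 = {u0}
  B1 = {u2, v1, v2}
  B2 = {u3, u4, v3, v4}
  B3 = {u1}
  B4 = {v0}
u0 ∈ B0, v0 ∈ B4 → different blocks

not bisimilar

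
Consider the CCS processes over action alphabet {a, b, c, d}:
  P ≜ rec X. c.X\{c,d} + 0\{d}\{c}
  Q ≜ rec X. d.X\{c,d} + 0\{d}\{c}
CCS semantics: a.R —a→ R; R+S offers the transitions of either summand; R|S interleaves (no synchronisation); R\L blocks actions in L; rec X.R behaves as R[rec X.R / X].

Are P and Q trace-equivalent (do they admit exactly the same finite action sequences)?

NO — witness ⟨c⟩

LTS(P): 2 reachable states
  s0 = rec X. c.X\{c,d} + 0\{d}\{c} | —c→ s1
  s1 = (rec X. c.X\{c,d} + 0\{d}\{c})\{c,d} | deadlocked
LTS(Q): 2 reachable states
  t0 = rec X. d.X\{c,d} + 0\{d}\{c} | —d→ t1
  t1 = (rec X. d.X\{c,d} + 0\{d}\{c})\{c,d} | deadlocked
Trace ⟨c⟩ through P, begin at {s0}:
  [1] c ⇒ {s1}
  ✓ P
Trace ⟨c⟩ through Q, begin at {t0}:
  [1] c ⇒ ∅  — Q cannot continue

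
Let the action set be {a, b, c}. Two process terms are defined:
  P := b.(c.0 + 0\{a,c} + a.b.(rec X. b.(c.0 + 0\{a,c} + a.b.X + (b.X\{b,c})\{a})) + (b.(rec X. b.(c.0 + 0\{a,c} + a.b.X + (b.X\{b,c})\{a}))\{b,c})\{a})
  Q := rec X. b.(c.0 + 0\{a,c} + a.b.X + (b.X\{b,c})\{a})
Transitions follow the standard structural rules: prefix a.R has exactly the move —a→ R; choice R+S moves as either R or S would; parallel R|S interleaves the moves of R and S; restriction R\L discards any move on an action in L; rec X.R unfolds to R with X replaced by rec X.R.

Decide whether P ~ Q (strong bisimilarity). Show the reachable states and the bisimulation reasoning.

Reachable graph of P (6 states):
  m0 = b.(c.0 + 0\{a,c} + a.b.(rec X. b.(c.0 + 0\{a,c} + a.b.X + (b.X\{b,c})\{a})) + (b.(rec X. b.(c.0 + 0\{a,c} + a.b.X + (b.X\{b,c})\{a}))\{b,c})\{a}) ⊢ -b-> m1
  m1 = c.0 + 0\{a,c} + a.b.(rec X. b.(c.0 + 0\{a,c} + a.b.X + (b.X\{b,c})\{a})) + (b.(rec X. b.(c.0 + 0\{a,c} + a.b.X + (b.X\{b,c})\{a}))\{b,c})\{a} ⊢ -a-> m2, -b-> m3, -c-> m4
  m2 = b.(rec X. b.(c.0 + 0\{a,c} + a.b.X + (b.X\{b,c})\{a})) ⊢ -b-> m5
  m3 = (rec X. b.(c.0 + 0\{a,c} + a.b.X + (b.X\{b,c})\{a}))\{b,c}\{a} ⊢ (no moves)
  m4 = 0 ⊢ (no moves)
  m5 = rec X. b.(c.0 + 0\{a,c} + a.b.X + (b.X\{b,c})\{a}) ⊢ -b-> m1
Reachable graph of Q (5 states):
  n0 = rec X. b.(c.0 + 0\{a,c} + a.b.X + (b.X\{b,c})\{a}) ⊢ -b-> n1
  n1 = c.0 + 0\{a,c} + a.b.(rec X. b.(c.0 + 0\{a,c} + a.b.X + (b.X\{b,c})\{a})) + (b.(rec X. b.(c.0 + 0\{a,c} + a.b.X + (b.X\{b,c})\{a}))\{b,c})\{a} ⊢ -a-> n2, -b-> n3, -c-> n4
  n2 = b.(rec X. b.(c.0 + 0\{a,c} + a.b.X + (b.X\{b,c})\{a})) ⊢ -b-> n0
  n3 = (rec X. b.(c.0 + 0\{a,c} + a.b.X + (b.X\{b,c})\{a}))\{b,c}\{a} ⊢ (no moves)
  n4 = 0 ⊢ (no moves)
Bisimilarity quotient blocks:
  B0 = {m0, m5, n0}
  B1 = {m1, n1}
  B2 = {m2, n2}
  B3 = {m3, m4, n3, n4}
m0 ∈ B0, n0 ∈ B0 → same block

bisimilar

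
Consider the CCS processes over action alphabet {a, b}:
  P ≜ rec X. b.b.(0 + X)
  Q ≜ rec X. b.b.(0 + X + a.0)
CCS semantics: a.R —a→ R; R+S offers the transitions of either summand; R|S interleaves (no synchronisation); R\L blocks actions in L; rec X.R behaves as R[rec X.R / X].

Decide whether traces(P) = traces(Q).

traces(P) ≠ traces(Q) — witness ⟨bba⟩

P's transition system — 3 states:
  p0 = rec X. b.b.(0 + X) | -b-> p1
  p1 = b.(0 + (rec X. b.b.(0 + X))) | -b-> p2
  p2 = 0 + (rec X. b.b.(0 + X)) | -b-> p1
Q's transition system — 4 states:
  q0 = rec X. b.b.(0 + X + a.0) | -b-> q1
  q1 = b.(0 + (rec X. b.b.(0 + X + a.0)) + a.0) | -b-> q2
  q2 = 0 + (rec X. b.b.(0 + X + a.0)) + a.0 | -a-> q3, -b-> q1
  q3 = 0 | stopped
Executing bba from Q (initial set {q0}):
  step 1 (b): {q1}
  step 2 (b): {q2}
  step 3 (a): {q3}
  ✓ Q
Executing bba from P (initial set {p0}):
  step 1 (b): {p1}
  step 2 (b): {p2}
  step 3 (a): no successor for P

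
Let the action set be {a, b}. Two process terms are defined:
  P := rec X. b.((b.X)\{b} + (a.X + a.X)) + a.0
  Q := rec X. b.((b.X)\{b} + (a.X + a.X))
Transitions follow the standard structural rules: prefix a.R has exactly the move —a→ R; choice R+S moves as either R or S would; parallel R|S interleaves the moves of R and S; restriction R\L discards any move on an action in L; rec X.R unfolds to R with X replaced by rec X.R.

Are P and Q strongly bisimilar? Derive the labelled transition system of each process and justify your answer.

P ≁ Q

Reachable graph of P (3 states):
  m0 = rec X. b.((b.X)\{b} + (a.X + a.X)) + a.0 has moves --a--▸ m1, --b--▸ m2
  m1 = 0 has moves ·
  m2 = (b.(rec X. b.((b.X)\{b} + (a.X + a.X)) + a.0))\{b} + (a.(rec X. b.((b.X)\{b} + (a.X + a.X)) + a.0) + a.(rec X. b.((b.X)\{b} + (a.X + a.X)) + a.0)) has moves --a--▸ m0
Reachable graph of Q (2 states):
  n0 = rec X. b.((b.X)\{b} + (a.X + a.X)) has moves --b--▸ n1
  n1 = (b.(rec X. b.((b.X)\{b} + (a.X + a.X))))\{b} + (a.(rec X. b.((b.X)\{b} + (a.X + a.X))) + a.(rec X. b.((b.X)\{b} + (a.X + a.X)))) has moves --a--▸ n0
Partition-refinement fixed point:
  B0 = {m0}
  B1 = {m1}
  B2 = {m2}
  B3 = {n0}
  B4 = {n1}
m0 ∈ B0, n0 ∈ B3 → different blocks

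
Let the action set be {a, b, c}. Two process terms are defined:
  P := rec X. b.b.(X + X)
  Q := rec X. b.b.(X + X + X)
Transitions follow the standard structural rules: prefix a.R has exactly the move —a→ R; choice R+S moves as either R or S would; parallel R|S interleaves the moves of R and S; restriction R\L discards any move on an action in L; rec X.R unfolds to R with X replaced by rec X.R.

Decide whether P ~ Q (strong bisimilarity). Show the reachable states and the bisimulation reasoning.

bisimilar

LTS(P): 3 reachable states
  u0 = rec X. b.b.(X + X) | --b--▸ u1
  u1 = b.((rec X. b.b.(X + X)) + (rec X. b.b.(X + X))) | --b--▸ u2
  u2 = (rec X. b.b.(X + X)) + (rec X. b.b.(X + X)) | --b--▸ u1
LTS(Q): 3 reachable states
  v0 = rec X. b.b.(X + X + X) | --b--▸ v1
  v1 = b.((rec X. b.b.(X + X + X)) + (rec X. b.b.(X + X + X)) + (rec X. b.b.(X + X + X))) | --b--▸ v2
  v2 = (rec X. b.b.(X + X + X)) + (rec X. b.b.(X + X + X)) + (rec X. b.b.(X + X + X)) | --b--▸ v1
Partition-refinement fixed point:
  B0 = {u0, u1, u2, v0, v1, v2}
u0 ∈ B0, v0 ∈ B0 → same block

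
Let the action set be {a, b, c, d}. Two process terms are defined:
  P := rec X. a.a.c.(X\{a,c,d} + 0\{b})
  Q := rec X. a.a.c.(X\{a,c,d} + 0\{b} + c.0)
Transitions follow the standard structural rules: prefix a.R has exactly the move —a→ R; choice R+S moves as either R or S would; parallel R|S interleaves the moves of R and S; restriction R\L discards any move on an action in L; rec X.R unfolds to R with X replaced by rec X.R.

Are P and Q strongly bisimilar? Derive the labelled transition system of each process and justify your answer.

P's transition system — 4 states:
  p0 = rec X. a.a.c.(X\{a,c,d} + 0\{b}) ⊢ -a-> p1
  p1 = a.c.((rec X. a.a.c.(X\{a,c,d} + 0\{b}))\{a,c,d} + 0\{b}) ⊢ -a-> p2
  p2 = c.((rec X. a.a.c.(X\{a,c,d} + 0\{b}))\{a,c,d} + 0\{b}) ⊢ -c-> p3
  p3 = (rec X. a.a.c.(X\{a,c,d} + 0\{b}))\{a,c,d} + 0\{b} ⊢ ·
Q's transition system — 5 states:
  q0 = rec X. a.a.c.(X\{a,c,d} + 0\{b} + c.0) ⊢ -a-> q1
  q1 = a.c.((rec X. a.a.c.(X\{a,c,d} + 0\{b} + c.0))\{a,c,d} + 0\{b} + c.0) ⊢ -a-> q2
  q2 = c.((rec X. a.a.c.(X\{a,c,d} + 0\{b} + c.0))\{a,c,d} + 0\{b} + c.0) ⊢ -c-> q3
  q3 = (rec X. a.a.c.(X\{a,c,d} + 0\{b} + c.0))\{a,c,d} + 0\{b} + c.0 ⊢ -c-> q4
  q4 = 0 ⊢ ·
Partition-refinement fixed point:
  B0 = {p0}
  B1 = {p1}
  B2 = {p2, q3}
  B3 = {p3, q4}
  B4 = {q0}
  B5 = {q1}
  B6 = {q2}
p0 ∈ B0, q0 ∈ B4 → different blocks

P ≁ Q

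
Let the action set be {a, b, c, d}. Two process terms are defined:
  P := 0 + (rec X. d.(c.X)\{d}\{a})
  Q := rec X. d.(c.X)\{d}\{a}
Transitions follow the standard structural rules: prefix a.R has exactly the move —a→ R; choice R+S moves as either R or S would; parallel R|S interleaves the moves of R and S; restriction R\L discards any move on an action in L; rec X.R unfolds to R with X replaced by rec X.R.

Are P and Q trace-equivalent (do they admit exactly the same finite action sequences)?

YES

Reachable graph of P (3 states):
  m0 = 0 + (rec X. d.(c.X)\{d}\{a}) ⊢ -d-> m1
  m1 = (c.(rec X. d.(c.X)\{d}\{a}))\{d}\{a} ⊢ -c-> m2
  m2 = (rec X. d.(c.X)\{d}\{a})\{d}\{a} ⊢ ·
Reachable graph of Q (3 states):
  n0 = rec X. d.(c.X)\{d}\{a} ⊢ -d-> n1
  n1 = (c.(rec X. d.(c.X)\{d}\{a}))\{d}\{a} ⊢ -c-> n2
  n2 = (rec X. d.(c.X)\{d}\{a})\{d}\{a} ⊢ ·
Bisimilarity quotient blocks:
  B0 = {m0, n0}
  B1 = {m1, n1}
  B2 = {m2, n2}
m0 ∈ B0, n0 ∈ B0 → same block
Bisimilar ⇒ trace-equivalent.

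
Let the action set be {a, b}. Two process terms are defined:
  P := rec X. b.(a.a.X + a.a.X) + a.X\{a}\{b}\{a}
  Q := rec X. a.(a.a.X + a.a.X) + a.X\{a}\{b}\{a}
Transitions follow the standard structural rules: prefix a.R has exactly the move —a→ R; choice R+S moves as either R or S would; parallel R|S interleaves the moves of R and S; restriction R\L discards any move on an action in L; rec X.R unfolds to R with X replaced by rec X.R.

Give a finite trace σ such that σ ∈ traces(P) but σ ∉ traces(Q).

b

LTS(P): 4 reachable states
  s0 = rec X. b.(a.a.X + a.a.X) + a.X\{a}\{b}\{a} ⊢ --a--▸ s1, --b--▸ s2
  s1 = (rec X. b.(a.a.X + a.a.X) + a.X\{a}\{b}\{a})\{a}\{b}\{a} ⊢ ·
  s2 = a.a.(rec X. b.(a.a.X + a.a.X) + a.X\{a}\{b}\{a}) + a.a.(rec X. b.(a.a.X + a.a.X) + a.X\{a}\{b}\{a}) ⊢ --a--▸ s3
  s3 = a.(rec X. b.(a.a.X + a.a.X) + a.X\{a}\{b}\{a}) ⊢ --a--▸ s0
LTS(Q): 4 reachable states
  t0 = rec X. a.(a.a.X + a.a.X) + a.X\{a}\{b}\{a} ⊢ --a--▸ t1, --a--▸ t2
  t1 = (rec X. a.(a.a.X + a.a.X) + a.X\{a}\{b}\{a})\{a}\{b}\{a} ⊢ ·
  t2 = a.a.(rec X. a.(a.a.X + a.a.X) + a.X\{a}\{b}\{a}) + a.a.(rec X. a.(a.a.X + a.a.X) + a.X\{a}\{b}\{a}) ⊢ --a--▸ t3
  t3 = a.(rec X. a.(a.a.X + a.a.X) + a.X\{a}\{b}\{a}) ⊢ --a--▸ t0
Executing b from P (initial set {s0}):
  after b @ step 1: {s2}
  P completes σ.
Executing b from Q (initial set {t0}):
  after b @ step 1: ∅  — Q cannot continue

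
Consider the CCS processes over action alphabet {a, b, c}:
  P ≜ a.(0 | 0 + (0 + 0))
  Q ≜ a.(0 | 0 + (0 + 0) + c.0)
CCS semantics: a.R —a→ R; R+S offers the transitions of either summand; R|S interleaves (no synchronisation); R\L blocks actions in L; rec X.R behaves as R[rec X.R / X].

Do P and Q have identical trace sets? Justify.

Reachable graph of P (2 states):
  u0 = a.(0 | 0 + (0 + 0)) has moves —a→ u1
  u1 = 0 | 0 + (0 + 0) has moves (no moves)
Reachable graph of Q (3 states):
  v0 = a.(0 | 0 + (0 + 0) + c.0) has moves —a→ v1
  v1 = 0 | 0 + (0 + 0) + c.0 has moves —c→ v2
  v2 = 0 has moves (no moves)
Executing ac from Q (initial set {v0}):
  step 1 (a): {v1}
  step 2 (c): {v2}
  Q completes σ.
Executing ac from P (initial set {u0}):
  step 1 (a): {u1}
  step 2 (c): no successor for P

traces(P) ≠ traces(Q) — witness ⟨ac⟩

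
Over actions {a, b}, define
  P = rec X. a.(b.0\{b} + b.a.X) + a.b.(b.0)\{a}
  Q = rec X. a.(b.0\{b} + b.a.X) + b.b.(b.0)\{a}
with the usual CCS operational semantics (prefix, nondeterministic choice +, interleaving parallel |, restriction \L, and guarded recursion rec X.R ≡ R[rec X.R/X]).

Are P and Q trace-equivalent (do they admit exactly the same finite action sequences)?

traces(P) ≠ traces(Q) — witness ⟨abb⟩

P's transition system — 7 states:
  u0 = rec X. a.(b.0\{b} + b.a.X) + a.b.(b.0)\{a} has moves ··a··> u1, ··a··> u2
  u1 = b.(b.0)\{a} has moves ··b··> u3
  u2 = b.0\{b} + b.a.(rec X. a.(b.0\{b} + b.a.X) + a.b.(b.0)\{a}) has moves ··b··> u4, ··b··> u5
  u3 = (b.0)\{a} has moves ··b··> u6
  u4 = 0\{b} has moves ∅
  u5 = a.(rec X. a.(b.0\{b} + b.a.X) + a.b.(b.0)\{a}) has moves ··a··> u0
  u6 = 0\{a} has moves ∅
Q's transition system — 7 states:
  v0 = rec X. a.(b.0\{b} + b.a.X) + b.b.(b.0)\{a} has moves ··a··> v1, ··b··> v2
  v1 = b.0\{b} + b.a.(rec X. a.(b.0\{b} + b.a.X) + b.b.(b.0)\{a}) has moves ··b··> v3, ··b··> v4
  v2 = b.(b.0)\{a} has moves ··b··> v5
  v3 = 0\{b} has moves ∅
  v4 = a.(rec X. a.(b.0\{b} + b.a.X) + b.b.(b.0)\{a}) has moves ··a··> v0
  v5 = (b.0)\{a} has moves ··b··> v6
  v6 = 0\{a} has moves ∅
Trace ⟨abb⟩ through P, begin at {u0}:
  step 1 (a): {u1, u2}
  step 2 (b): {u3, u4, u5}
  step 3 (b): {u6}
  ✓ P
Trace ⟨abb⟩ through Q, begin at {v0}:
  step 1 (a): {v1}
  step 2 (b): {v3, v4}
  step 3 (b): ∅ (Q stuck)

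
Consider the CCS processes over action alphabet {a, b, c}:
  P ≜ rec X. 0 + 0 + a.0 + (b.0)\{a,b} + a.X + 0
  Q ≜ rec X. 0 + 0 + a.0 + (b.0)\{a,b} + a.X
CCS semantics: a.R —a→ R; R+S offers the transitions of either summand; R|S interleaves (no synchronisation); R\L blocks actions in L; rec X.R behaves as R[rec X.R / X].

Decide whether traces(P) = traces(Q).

traces(P) = traces(Q)

LTS(P): 2 reachable states
  u0 = rec X. 0 + 0 + a.0 + (b.0)\{a,b} + a.X + 0 :: --a--▸ u0, --a--▸ u1
  u1 = 0 :: ∅
LTS(Q): 2 reachable states
  v0 = rec X. 0 + 0 + a.0 + (b.0)\{a,b} + a.X :: --a--▸ v0, --a--▸ v1
  v1 = 0 :: ∅
Partition-refinement fixed point:
  B0 = {u0, v0}
  B1 = {u1, v1}
u0 ∈ B0, v0 ∈ B0 → same block
Bisimilar ⇒ trace-equivalent.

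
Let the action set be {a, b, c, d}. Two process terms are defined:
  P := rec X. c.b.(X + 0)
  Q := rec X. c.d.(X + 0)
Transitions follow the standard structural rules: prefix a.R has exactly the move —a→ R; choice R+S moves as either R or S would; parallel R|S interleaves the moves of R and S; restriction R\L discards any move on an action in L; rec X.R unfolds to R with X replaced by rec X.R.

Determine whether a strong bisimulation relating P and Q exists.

LTS(P): 3 reachable states
  p0 = rec X. c.b.(X + 0) | --c--▸ p1
  p1 = b.((rec X. c.b.(X + 0)) + 0) | --b--▸ p2
  p2 = (rec X. c.b.(X + 0)) + 0 | --c--▸ p1
LTS(Q): 3 reachable states
  q0 = rec X. c.d.(X + 0) | --c--▸ q1
  q1 = d.((rec X. c.d.(X + 0)) + 0) | --d--▸ q2
  q2 = (rec X. c.d.(X + 0)) + 0 | --c--▸ q1
Coarsest stable partition (strong bisimilarity classes):
  B0 = {p0, p2}
  B1 = {p1}
  B2 = {q0, q2}
  B3 = {q1}
p0 ∈ B0, q0 ∈ B2 → different blocks

NO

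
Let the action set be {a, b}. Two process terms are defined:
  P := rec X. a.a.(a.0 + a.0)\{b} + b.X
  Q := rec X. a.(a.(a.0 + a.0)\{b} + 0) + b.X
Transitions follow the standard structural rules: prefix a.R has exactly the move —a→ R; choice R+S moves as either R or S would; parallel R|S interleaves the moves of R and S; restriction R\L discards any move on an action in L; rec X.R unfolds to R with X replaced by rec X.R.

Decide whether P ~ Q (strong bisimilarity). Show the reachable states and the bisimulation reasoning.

LTS(P): 4 reachable states
  s0 = rec X. a.a.(a.0 + a.0)\{b} + b.X ⊢ ··a··> s1, ··b··> s0
  s1 = a.(a.0 + a.0)\{b} ⊢ ··a··> s2
  s2 = (a.0 + a.0)\{b} ⊢ ··a··> s3
  s3 = 0\{b} ⊢ ∅
LTS(Q): 4 reachable states
  t0 = rec X. a.(a.(a.0 + a.0)\{b} + 0) + b.X ⊢ ··a··> t1, ··b··> t0
  t1 = a.(a.0 + a.0)\{b} + 0 ⊢ ··a··> t2
  t2 = (a.0 + a.0)\{b} ⊢ ··a··> t3
  t3 = 0\{b} ⊢ ∅
Partition-refinement fixed point:
  B0 = {s0, t0}
  B1 = {s1, t1}
  B2 = {s2, t2}
  B3 = {s3, t3}
s0 ∈ B0, t0 ∈ B0 → same block

P ~ Q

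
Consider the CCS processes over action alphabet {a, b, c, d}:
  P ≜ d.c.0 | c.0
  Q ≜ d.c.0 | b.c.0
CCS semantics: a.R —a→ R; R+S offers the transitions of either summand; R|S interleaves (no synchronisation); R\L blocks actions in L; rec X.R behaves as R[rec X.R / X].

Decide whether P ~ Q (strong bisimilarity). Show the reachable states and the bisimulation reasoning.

P's transition system — 6 states:
  m0 = d.c.0 | c.0 :: -c-> m1, -d-> m2
  m1 = d.c.0 | 0 :: -d-> m3
  m2 = c.0 | c.0 :: -c-> m3, -c-> m4
  m3 = c.0 | 0 :: -c-> m5
  m4 = 0 | c.0 :: -c-> m5
  m5 = 0 | 0 :: stopped
Q's transition system — 9 states:
  n0 = d.c.0 | b.c.0 :: -b-> n1, -d-> n2
  n1 = d.c.0 | c.0 :: -c-> n3, -d-> n4
  n2 = c.0 | b.c.0 :: -b-> n4, -c-> n5
  n3 = d.c.0 | 0 :: -d-> n6
  n4 = c.0 | c.0 :: -c-> n6, -c-> n7
  n5 = 0 | b.c.0 :: -b-> n7
  n6 = c.0 | 0 :: -c-> n8
  n7 = 0 | c.0 :: -c-> n8
  n8 = 0 | 0 :: stopped
Bisimilarity quotient blocks:
  B0 = {m0, n1}
  B1 = {m2, n4}
  B2 = {m3, m4, n6, n7}
  B3 = {m5, n8}
  B4 = {m1, n3}
  B5 = {n0}
  B6 = {n2}
  B7 = {n5}
m0 ∈ B0, n0 ∈ B5 → different blocks

P ≁ Q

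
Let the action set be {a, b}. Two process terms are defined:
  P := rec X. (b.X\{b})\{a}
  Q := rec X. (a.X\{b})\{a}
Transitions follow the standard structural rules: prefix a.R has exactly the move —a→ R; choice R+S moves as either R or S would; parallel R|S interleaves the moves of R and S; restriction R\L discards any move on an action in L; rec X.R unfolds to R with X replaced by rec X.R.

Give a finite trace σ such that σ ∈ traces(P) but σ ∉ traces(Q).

Reachable graph of P (2 states):
  p0 = rec X. (b.X\{b})\{a} :: —b→ p1
  p1 = (rec X. (b.X\{b})\{a})\{b}\{a} :: (no moves)
Reachable graph of Q (1 states):
  q0 = rec X. (a.X\{b})\{a} :: (no moves)
Trace ⟨b⟩ through P, begin at {p0}:
  after b @ step 1: {p1}
  P completes σ.
Trace ⟨b⟩ through Q, begin at {q0}:
  after b @ step 1: ∅ (Q stuck)

b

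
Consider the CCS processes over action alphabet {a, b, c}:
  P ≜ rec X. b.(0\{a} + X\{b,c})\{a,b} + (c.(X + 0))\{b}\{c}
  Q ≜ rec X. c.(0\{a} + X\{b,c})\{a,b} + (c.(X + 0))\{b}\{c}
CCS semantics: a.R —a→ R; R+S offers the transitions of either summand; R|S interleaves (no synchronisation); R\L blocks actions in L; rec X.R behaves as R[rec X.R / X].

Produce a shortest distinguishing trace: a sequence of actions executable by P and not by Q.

b

Reachable graph of P (2 states):
  u0 = rec X. b.(0\{a} + X\{b,c})\{a,b} + (c.(X + 0))\{b}\{c} ⊢ =b=> u1
  u1 = (0\{a} + (rec X. b.(0\{a} + X\{b,c})\{a,b} + (c.(X + 0))\{b}\{c})\{b,c})\{a,b} ⊢ stopped
Reachable graph of Q (2 states):
  v0 = rec X. c.(0\{a} + X\{b,c})\{a,b} + (c.(X + 0))\{b}\{c} ⊢ =c=> v1
  v1 = (0\{a} + (rec X. c.(0\{a} + X\{b,c})\{a,b} + (c.(X + 0))\{b}\{c})\{b,c})\{a,b} ⊢ stopped
Trace ⟨b⟩ through P, begin at {u0}:
  step 1 (b): {u1}
  P completes σ.
Trace ⟨b⟩ through Q, begin at {v0}:
  step 1 (b): ∅ (Q stuck)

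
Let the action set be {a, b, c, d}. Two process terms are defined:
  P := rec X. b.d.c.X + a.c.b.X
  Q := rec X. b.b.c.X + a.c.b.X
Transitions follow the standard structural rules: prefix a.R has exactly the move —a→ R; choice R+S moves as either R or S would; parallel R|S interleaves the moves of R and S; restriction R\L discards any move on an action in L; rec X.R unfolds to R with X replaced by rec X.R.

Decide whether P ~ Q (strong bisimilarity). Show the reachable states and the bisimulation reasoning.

not bisimilar

LTS(P): 5 reachable states
  u0 = rec X. b.d.c.X + a.c.b.X :: —a→ u1, —b→ u2
  u1 = c.b.(rec X. b.d.c.X + a.c.b.X) :: —c→ u3
  u2 = d.c.(rec X. b.d.c.X + a.c.b.X) :: —d→ u4
  u3 = b.(rec X. b.d.c.X + a.c.b.X) :: —b→ u0
  u4 = c.(rec X. b.d.c.X + a.c.b.X) :: —c→ u0
LTS(Q): 5 reachable states
  v0 = rec X. b.b.c.X + a.c.b.X :: —a→ v1, —b→ v2
  v1 = c.b.(rec X. b.b.c.X + a.c.b.X) :: —c→ v3
  v2 = b.c.(rec X. b.b.c.X + a.c.b.X) :: —b→ v4
  v3 = b.(rec X. b.b.c.X + a.c.b.X) :: —b→ v0
  v4 = c.(rec X. b.b.c.X + a.c.b.X) :: —c→ v0
Coarsest stable partition (strong bisimilarity classes):
  B0 = {u0}
  B1 = {u2}
  B2 = {u4}
  B3 = {u1}
  B4 = {u3}
  B5 = {v0}
  B6 = {v2}
  B7 = {v4}
  B8 = {v1}
  B9 = {v3}
u0 ∈ B0, v0 ∈ B5 → different blocks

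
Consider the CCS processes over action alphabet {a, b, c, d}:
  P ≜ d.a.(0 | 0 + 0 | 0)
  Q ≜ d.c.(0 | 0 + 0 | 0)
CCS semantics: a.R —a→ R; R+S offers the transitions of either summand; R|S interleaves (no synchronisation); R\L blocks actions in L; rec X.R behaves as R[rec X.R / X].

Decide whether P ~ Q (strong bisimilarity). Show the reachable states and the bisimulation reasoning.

P ≁ Q

LTS(P): 3 reachable states
  s0 = d.a.(0 | 0 + 0 | 0) :: --d--▸ s1
  s1 = a.(0 | 0 + 0 | 0) :: --a--▸ s2
  s2 = 0 | 0 + 0 | 0 :: ·
LTS(Q): 3 reachable states
  t0 = d.c.(0 | 0 + 0 | 0) :: --d--▸ t1
  t1 = c.(0 | 0 + 0 | 0) :: --c--▸ t2
  t2 = 0 | 0 + 0 | 0 :: ·
Partition-refinement fixed point:
  B0 = {s0}
  B1 = {s1}
  B2 = {s2, t2}
  B3 = {t0}
  B4 = {t1}
s0 ∈ B0, t0 ∈ B3 → different blocks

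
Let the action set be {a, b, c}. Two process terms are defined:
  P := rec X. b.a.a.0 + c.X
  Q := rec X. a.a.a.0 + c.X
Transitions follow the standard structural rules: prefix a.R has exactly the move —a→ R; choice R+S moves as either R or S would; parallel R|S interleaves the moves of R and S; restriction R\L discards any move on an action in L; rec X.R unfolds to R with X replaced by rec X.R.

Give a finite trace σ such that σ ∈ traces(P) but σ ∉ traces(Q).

P's transition system — 4 states:
  p0 = rec X. b.a.a.0 + c.X → —b→ p1, —c→ p0
  p1 = a.a.0 → —a→ p2
  p2 = a.0 → —a→ p3
  p3 = 0 → (no moves)
Q's transition system — 4 states:
  q0 = rec X. a.a.a.0 + c.X → —a→ q1, —c→ q0
  q1 = a.a.0 → —a→ q2
  q2 = a.0 → —a→ q3
  q3 = 0 → (no moves)
Executing b from P (initial set {p0}):
  [1] b ⇒ {p1}
  P completes σ.
Executing b from Q (initial set {q0}):
  [1] b ⇒ ∅ (Q stuck)

b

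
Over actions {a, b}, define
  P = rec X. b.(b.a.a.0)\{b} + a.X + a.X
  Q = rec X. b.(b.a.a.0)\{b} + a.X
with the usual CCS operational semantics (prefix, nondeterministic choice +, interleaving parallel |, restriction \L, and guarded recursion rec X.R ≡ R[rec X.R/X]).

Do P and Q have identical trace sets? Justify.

LTS(P): 2 reachable states
  p0 = rec X. b.(b.a.a.0)\{b} + a.X + a.X | —a→ p0, —b→ p1
  p1 = (b.a.a.0)\{b} | ∅
LTS(Q): 2 reachable states
  q0 = rec X. b.(b.a.a.0)\{b} + a.X | —a→ q0, —b→ q1
  q1 = (b.a.a.0)\{b} | ∅
Partition-refinement fixed point:
  B0 = {p0, q0}
  B1 = {p1, q1}
p0 ∈ B0, q0 ∈ B0 → same block
Bisimilar ⇒ trace-equivalent.

traces(P) = traces(Q)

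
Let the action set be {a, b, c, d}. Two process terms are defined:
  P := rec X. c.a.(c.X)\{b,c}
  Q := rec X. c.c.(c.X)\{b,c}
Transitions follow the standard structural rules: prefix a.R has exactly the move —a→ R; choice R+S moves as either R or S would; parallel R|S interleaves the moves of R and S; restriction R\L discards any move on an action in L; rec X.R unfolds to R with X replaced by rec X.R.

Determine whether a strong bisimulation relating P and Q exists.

Reachable graph of P (3 states):
  u0 = rec X. c.a.(c.X)\{b,c} :: --c--▸ u1
  u1 = a.(c.(rec X. c.a.(c.X)\{b,c}))\{b,c} :: --a--▸ u2
  u2 = (c.(rec X. c.a.(c.X)\{b,c}))\{b,c} :: (no moves)
Reachable graph of Q (3 states):
  v0 = rec X. c.c.(c.X)\{b,c} :: --c--▸ v1
  v1 = c.(c.(rec X. c.c.(c.X)\{b,c}))\{b,c} :: --c--▸ v2
  v2 = (c.(rec X. c.c.(c.X)\{b,c}))\{b,c} :: (no moves)
Coarsest stable partition (strong bisimilarity classes):
  B0 = {u0}
  B1 = {u1}
  B2 = {u2, v2}
  B3 = {v0}
  B4 = {v1}
u0 ∈ B0, v0 ∈ B3 → different blocks

not bisimilar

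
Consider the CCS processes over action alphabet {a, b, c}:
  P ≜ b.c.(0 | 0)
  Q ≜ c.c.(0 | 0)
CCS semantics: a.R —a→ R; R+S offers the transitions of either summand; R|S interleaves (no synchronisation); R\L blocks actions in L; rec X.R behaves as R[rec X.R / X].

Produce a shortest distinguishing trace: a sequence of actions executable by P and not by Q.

b

Reachable graph of P (3 states):
  m0 = b.c.(0 | 0) ⊢ =b=> m1
  m1 = c.(0 | 0) ⊢ =c=> m2
  m2 = 0 | 0 ⊢ stopped
Reachable graph of Q (3 states):
  n0 = c.c.(0 | 0) ⊢ =c=> n1
  n1 = c.(0 | 0) ⊢ =c=> n2
  n2 = 0 | 0 ⊢ stopped
Trace ⟨b⟩ through P, begin at {m0}:
  after b @ step 1: {m1}
  ✓ P
Trace ⟨b⟩ through Q, begin at {n0}:
  after b @ step 1: ∅ (Q stuck)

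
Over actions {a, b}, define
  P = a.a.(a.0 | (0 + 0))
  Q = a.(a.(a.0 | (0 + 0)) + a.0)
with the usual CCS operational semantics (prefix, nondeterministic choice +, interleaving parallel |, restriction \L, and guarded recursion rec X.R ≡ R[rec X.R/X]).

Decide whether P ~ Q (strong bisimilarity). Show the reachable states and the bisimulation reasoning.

not bisimilar

P's transition system — 4 states:
  u0 = a.a.(a.0 | (0 + 0)) :: ··a··> u1
  u1 = a.(a.0 | (0 + 0)) :: ··a··> u2
  u2 = a.0 | (0 + 0) :: ··a··> u3
  u3 = 0 | (0 + 0) :: (no moves)
Q's transition system — 5 states:
  v0 = a.(a.(a.0 | (0 + 0)) + a.0) :: ··a··> v1
  v1 = a.(a.0 | (0 + 0)) + a.0 :: ··a··> v2, ··a··> v3
  v2 = 0 :: (no moves)
  v3 = a.0 | (0 + 0) :: ··a··> v4
  v4 = 0 | (0 + 0) :: (no moves)
Bisimilarity quotient blocks:
  B0 = {u0}
  B1 = {u1}
  B2 = {u2, v3}
  B3 = {u3, v2, v4}
  B4 = {v0}
  B5 = {v1}
u0 ∈ B0, v0 ∈ B4 → different blocks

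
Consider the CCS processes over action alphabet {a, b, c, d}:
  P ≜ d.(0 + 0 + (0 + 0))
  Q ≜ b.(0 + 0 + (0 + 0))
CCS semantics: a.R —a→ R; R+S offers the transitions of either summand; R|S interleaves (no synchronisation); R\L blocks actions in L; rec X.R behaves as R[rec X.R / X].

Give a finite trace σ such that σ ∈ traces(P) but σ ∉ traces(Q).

d

LTS(P): 2 reachable states
  m0 = d.(0 + 0 + (0 + 0)) ⊢ --d--▸ m1
  m1 = 0 + 0 + (0 + 0) ⊢ ∅
LTS(Q): 2 reachable states
  n0 = b.(0 + 0 + (0 + 0)) ⊢ --b--▸ n1
  n1 = 0 + 0 + (0 + 0) ⊢ ∅
Run σ = ⟨d⟩ on P: start {m0}
  [1] d ⇒ {m1}
  P completes σ.
Run σ = ⟨d⟩ on Q: start {n0}
  [1] d ⇒ ∅ (Q stuck)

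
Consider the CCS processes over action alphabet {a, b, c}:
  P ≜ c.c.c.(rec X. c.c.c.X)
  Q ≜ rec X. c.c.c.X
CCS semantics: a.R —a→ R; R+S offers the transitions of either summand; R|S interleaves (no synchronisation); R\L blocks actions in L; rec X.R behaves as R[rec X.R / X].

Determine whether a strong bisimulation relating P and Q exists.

P ~ Q

Reachable graph of P (4 states):
  s0 = c.c.c.(rec X. c.c.c.X) :: ··c··> s1
  s1 = c.c.(rec X. c.c.c.X) :: ··c··> s2
  s2 = c.(rec X. c.c.c.X) :: ··c··> s3
  s3 = rec X. c.c.c.X :: ··c··> s1
Reachable graph of Q (3 states):
  t0 = rec X. c.c.c.X :: ··c··> t1
  t1 = c.c.(rec X. c.c.c.X) :: ··c··> t2
  t2 = c.(rec X. c.c.c.X) :: ··c··> t0
Coarsest stable partition (strong bisimilarity classes):
  B0 = {s0, s1, s2, s3, t0, t1, t2}
s0 ∈ B0, t0 ∈ B0 → same block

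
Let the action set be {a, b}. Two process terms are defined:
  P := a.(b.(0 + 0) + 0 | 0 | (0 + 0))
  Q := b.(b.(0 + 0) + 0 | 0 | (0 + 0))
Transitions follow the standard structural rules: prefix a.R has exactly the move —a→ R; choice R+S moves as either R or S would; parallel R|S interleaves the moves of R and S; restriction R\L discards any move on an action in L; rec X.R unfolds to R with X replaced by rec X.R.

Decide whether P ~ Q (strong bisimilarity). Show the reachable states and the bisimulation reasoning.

LTS(P): 3 reachable states
  p0 = a.(b.(0 + 0) + 0 | 0 | (0 + 0)) | ··a··> p1
  p1 = b.(0 + 0) + 0 | 0 | (0 + 0) | ··b··> p2
  p2 = 0 + 0 | deadlocked
LTS(Q): 3 reachable states
  q0 = b.(b.(0 + 0) + 0 | 0 | (0 + 0)) | ··b··> q1
  q1 = b.(0 + 0) + 0 | 0 | (0 + 0) | ··b··> q2
  q2 = 0 + 0 | deadlocked
Coarsest stable partition (strong bisimilarity classes):
  B0 = {p0}
  B1 = {p1, q1}
  B2 = {p2, q2}
  B3 = {q0}
p0 ∈ B0, q0 ∈ B3 → different blocks

P ≁ Q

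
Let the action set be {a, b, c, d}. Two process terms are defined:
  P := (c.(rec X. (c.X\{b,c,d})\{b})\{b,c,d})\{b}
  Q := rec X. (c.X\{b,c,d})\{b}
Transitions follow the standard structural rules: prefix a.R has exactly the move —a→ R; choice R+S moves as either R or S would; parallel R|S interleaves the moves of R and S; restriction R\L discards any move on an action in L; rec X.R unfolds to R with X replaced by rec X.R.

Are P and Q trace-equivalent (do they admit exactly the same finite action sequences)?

trace-equivalent

LTS(P): 2 reachable states
  s0 = (c.(rec X. (c.X\{b,c,d})\{b})\{b,c,d})\{b} | -c-> s1
  s1 = (rec X. (c.X\{b,c,d})\{b})\{b,c,d}\{b} | deadlocked
LTS(Q): 2 reachable states
  t0 = rec X. (c.X\{b,c,d})\{b} | -c-> t1
  t1 = (rec X. (c.X\{b,c,d})\{b})\{b,c,d}\{b} | deadlocked
Partition-refinement fixed point:
  B0 = {s0, t0}
  B1 = {s1, t1}
s0 ∈ B0, t0 ∈ B0 → same block
Bisimilar ⇒ trace-equivalent.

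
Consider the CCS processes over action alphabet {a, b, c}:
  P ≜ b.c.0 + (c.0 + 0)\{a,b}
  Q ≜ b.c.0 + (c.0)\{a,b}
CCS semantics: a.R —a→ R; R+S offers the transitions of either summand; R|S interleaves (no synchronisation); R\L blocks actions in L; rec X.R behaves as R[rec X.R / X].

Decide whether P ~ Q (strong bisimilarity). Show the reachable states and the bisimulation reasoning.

P's transition system — 4 states:
  p0 = b.c.0 + (c.0 + 0)\{a,b} | =b=> p1, =c=> p2
  p1 = c.0 | =c=> p3
  p2 = 0\{a,b} | deadlocked
  p3 = 0 | deadlocked
Q's transition system — 4 states:
  q0 = b.c.0 + (c.0)\{a,b} | =b=> q1, =c=> q2
  q1 = c.0 | =c=> q3
  q2 = 0\{a,b} | deadlocked
  q3 = 0 | deadlocked
Coarsest stable partition (strong bisimilarity classes):
  B0 = {p0, q0}
  B1 = {p1, q1}
  B2 = {p2, p3, q2, q3}
p0 ∈ B0, q0 ∈ B0 → same block

P ~ Q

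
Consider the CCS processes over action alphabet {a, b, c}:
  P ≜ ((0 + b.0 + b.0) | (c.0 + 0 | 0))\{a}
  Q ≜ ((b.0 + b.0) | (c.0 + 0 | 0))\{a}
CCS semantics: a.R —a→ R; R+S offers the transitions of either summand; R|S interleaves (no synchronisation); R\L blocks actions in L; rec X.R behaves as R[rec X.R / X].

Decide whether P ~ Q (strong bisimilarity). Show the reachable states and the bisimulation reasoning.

P's transition system — 4 states:
  u0 = ((0 + b.0 + b.0) | (c.0 + 0 | 0))\{a} | ··b··> u1, ··c··> u2
  u1 = (0 | (c.0 + 0 | 0))\{a} | ··c··> u3
  u2 = ((0 + b.0 + b.0) | 0)\{a} | ··b··> u3
  u3 = (0 | 0)\{a} | deadlocked
Q's transition system — 4 states:
  v0 = ((b.0 + b.0) | (c.0 + 0 | 0))\{a} | ··b··> v1, ··c··> v2
  v1 = (0 | (c.0 + 0 | 0))\{a} | ··c··> v3
  v2 = ((b.0 + b.0) | 0)\{a} | ··b··> v3
  v3 = (0 | 0)\{a} | deadlocked
Bisimilarity quotient blocks:
  B0 = {u0, v0}
  B1 = {u2, v2}
  B2 = {u3, v3}
  B3 = {u1, v1}
u0 ∈ B0, v0 ∈ B0 → same block

P ~ Q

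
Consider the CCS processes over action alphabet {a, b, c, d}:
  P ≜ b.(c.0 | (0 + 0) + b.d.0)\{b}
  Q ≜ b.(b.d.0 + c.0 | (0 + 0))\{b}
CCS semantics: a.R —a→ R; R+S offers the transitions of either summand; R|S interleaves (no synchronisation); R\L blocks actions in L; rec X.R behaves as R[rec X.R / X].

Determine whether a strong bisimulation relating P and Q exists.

YES

LTS(P): 3 reachable states
  s0 = b.(c.0 | (0 + 0) + b.d.0)\{b} ⊢ —b→ s1
  s1 = (c.0 | (0 + 0) + b.d.0)\{b} ⊢ —c→ s2
  s2 = (0 | (0 + 0))\{b} ⊢ stopped
LTS(Q): 3 reachable states
  t0 = b.(b.d.0 + c.0 | (0 + 0))\{b} ⊢ —b→ t1
  t1 = (b.d.0 + c.0 | (0 + 0))\{b} ⊢ —c→ t2
  t2 = (0 | (0 + 0))\{b} ⊢ stopped
Bisimilarity quotient blocks:
  B0 = {s0, t0}
  B1 = {s1, t1}
  B2 = {s2, t2}
s0 ∈ B0, t0 ∈ B0 → same block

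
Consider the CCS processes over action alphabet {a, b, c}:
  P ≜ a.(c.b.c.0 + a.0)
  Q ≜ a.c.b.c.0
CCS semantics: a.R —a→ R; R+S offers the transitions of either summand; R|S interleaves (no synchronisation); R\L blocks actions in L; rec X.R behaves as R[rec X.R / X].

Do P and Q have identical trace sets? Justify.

traces(P) ≠ traces(Q) — witness ⟨aa⟩

LTS(P): 5 reachable states
  u0 = a.(c.b.c.0 + a.0) :: ··a··> u1
  u1 = c.b.c.0 + a.0 :: ··a··> u2, ··c··> u3
  u2 = 0 :: ·
  u3 = b.c.0 :: ··b··> u4
  u4 = c.0 :: ··c··> u2
LTS(Q): 5 reachable states
  v0 = a.c.b.c.0 :: ··a··> v1
  v1 = c.b.c.0 :: ··c··> v2
  v2 = b.c.0 :: ··b··> v3
  v3 = c.0 :: ··c··> v4
  v4 = 0 :: ·
Run σ = ⟨aa⟩ on P: start {u0}
  step 1 (a): {u1}
  step 2 (a): {u2}
  P completes σ.
Run σ = ⟨aa⟩ on Q: start {v0}
  step 1 (a): {v1}
  step 2 (a): ∅ (Q stuck)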